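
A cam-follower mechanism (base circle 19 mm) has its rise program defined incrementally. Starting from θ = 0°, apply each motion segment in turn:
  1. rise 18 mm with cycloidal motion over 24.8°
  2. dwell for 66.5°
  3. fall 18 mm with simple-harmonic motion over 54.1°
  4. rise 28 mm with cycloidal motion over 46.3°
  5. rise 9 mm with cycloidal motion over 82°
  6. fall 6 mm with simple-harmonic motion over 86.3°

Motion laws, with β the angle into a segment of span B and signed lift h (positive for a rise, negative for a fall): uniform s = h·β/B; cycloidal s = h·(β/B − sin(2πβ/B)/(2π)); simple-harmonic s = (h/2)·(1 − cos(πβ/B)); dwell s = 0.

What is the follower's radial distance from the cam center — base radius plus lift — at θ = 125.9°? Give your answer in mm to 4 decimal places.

seg 1 [0°–24.8°] cycloidal, h=18: full span → s += 18 → s = 18.0000
seg 2 [24.8°–91.3°] dwell: s stays 18.0000
seg 3 [91.3°–145.4°] simple-harmonic, h=-18: θ=125.9° here. β=34.6, B=54.1. -18/2·(1 − cos(π·0.6396)) = -12.8207 → s = 5.1793
radial distance = base radius + s = 19 + 5.1793 = 24.1793

24.1793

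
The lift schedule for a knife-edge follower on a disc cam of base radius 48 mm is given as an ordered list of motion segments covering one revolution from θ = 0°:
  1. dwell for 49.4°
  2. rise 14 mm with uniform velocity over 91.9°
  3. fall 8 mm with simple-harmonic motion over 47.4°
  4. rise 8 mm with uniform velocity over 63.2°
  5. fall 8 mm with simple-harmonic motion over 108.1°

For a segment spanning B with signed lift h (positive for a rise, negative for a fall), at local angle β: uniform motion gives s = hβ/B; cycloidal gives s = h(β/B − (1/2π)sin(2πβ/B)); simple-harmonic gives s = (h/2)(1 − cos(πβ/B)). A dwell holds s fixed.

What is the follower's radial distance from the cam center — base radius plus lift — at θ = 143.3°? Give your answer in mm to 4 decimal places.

seg 1 [0°–49.4°] dwell: s stays 0.0000
seg 2 [49.4°–141.3°] uniform, h=14: full span → s += 14 → s = 14.0000
seg 3 [141.3°–188.7°] simple-harmonic, h=-8: θ=143.3° here. β=2, B=47.4. -8/2·(1 − cos(π·0.0422)) = -0.0351 → s = 13.9649
radial distance = base radius + s = 48 + 13.9649 = 61.9649

61.9649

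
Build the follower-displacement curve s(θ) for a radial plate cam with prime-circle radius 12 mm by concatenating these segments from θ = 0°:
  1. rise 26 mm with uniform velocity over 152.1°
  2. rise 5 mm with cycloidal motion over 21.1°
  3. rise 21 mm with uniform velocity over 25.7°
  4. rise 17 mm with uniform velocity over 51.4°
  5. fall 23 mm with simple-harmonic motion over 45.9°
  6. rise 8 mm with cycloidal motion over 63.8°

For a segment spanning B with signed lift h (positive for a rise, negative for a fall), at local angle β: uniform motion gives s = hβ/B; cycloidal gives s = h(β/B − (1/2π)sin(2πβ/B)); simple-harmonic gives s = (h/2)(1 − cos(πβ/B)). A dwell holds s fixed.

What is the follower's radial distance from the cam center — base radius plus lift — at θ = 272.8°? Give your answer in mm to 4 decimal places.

seg 1 [0°–152.1°] uniform, h=26: full span → s += 26 → s = 26.0000
seg 2 [152.1°–173.2°] cycloidal, h=5: full span → s += 5 → s = 31.0000
seg 3 [173.2°–198.9°] uniform, h=21: full span → s += 21 → s = 52.0000
seg 4 [198.9°–250.3°] uniform, h=17: full span → s += 17 → s = 69.0000
seg 5 [250.3°–296.2°] simple-harmonic, h=-23: θ=272.8° here. β=22.5, B=45.9. -23/2·(1 − cos(π·0.4902)) = -11.1459 → s = 57.8541
radial distance = base radius + s = 12 + 57.8541 = 69.8541

69.8541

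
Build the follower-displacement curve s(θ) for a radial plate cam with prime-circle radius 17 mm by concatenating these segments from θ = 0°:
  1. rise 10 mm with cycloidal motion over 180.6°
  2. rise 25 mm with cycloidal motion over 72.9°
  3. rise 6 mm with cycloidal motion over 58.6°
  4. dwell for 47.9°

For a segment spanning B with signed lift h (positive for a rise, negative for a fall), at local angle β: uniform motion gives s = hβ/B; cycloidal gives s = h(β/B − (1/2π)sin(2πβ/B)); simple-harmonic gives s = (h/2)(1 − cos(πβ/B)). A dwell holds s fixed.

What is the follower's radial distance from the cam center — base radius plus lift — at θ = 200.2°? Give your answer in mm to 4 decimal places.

seg 1 [0°–180.6°] cycloidal, h=10: full span → s += 10 → s = 10.0000
seg 2 [180.6°–253.5°] cycloidal, h=25: θ=200.2° here. β=19.6, B=72.9. 25·(0.2689 − sin(2π·0.2689)/(2π)) = 2.7706 → s = 12.7706
radial distance = base radius + s = 17 + 12.7706 = 29.7706

29.7706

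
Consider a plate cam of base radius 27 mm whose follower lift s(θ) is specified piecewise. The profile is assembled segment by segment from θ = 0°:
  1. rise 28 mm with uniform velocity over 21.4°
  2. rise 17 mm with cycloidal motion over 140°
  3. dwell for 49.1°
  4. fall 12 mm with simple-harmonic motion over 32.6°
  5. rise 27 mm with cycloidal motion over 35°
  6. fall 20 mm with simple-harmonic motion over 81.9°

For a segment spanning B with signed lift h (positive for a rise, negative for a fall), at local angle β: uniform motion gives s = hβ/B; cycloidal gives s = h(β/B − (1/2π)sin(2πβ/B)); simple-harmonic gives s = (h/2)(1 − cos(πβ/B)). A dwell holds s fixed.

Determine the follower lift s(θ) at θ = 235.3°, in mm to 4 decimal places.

seg 1 [0°–21.4°] uniform, h=28: full span → s += 28 → s = 28.0000
seg 2 [21.4°–161.4°] cycloidal, h=17: full span → s += 17 → s = 45.0000
seg 3 [161.4°–210.5°] dwell: s stays 45.0000
seg 4 [210.5°–243.1°] simple-harmonic, h=-12: θ=235.3° here. β=24.8, B=32.6. -12/2·(1 − cos(π·0.7607)) = -10.3833 → s = 34.6167

34.6167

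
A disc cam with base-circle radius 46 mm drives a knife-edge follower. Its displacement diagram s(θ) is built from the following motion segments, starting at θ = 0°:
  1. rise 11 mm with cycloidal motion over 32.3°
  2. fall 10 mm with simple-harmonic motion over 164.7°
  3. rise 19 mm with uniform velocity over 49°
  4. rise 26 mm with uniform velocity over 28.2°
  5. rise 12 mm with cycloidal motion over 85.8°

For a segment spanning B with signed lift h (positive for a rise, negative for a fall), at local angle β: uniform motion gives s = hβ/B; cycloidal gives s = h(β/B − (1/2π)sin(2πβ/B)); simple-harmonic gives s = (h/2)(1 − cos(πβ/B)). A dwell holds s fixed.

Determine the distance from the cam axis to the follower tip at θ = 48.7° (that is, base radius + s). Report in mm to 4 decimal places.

seg 1 [0°–32.3°] cycloidal, h=11: full span → s += 11 → s = 11.0000
seg 2 [32.3°–197°] simple-harmonic, h=-10: θ=48.7° here. β=16.4, B=164.7. -10/2·(1 − cos(π·0.0996)) = -0.2427 → s = 10.7573
radial distance = base radius + s = 46 + 10.7573 = 56.7573

56.7573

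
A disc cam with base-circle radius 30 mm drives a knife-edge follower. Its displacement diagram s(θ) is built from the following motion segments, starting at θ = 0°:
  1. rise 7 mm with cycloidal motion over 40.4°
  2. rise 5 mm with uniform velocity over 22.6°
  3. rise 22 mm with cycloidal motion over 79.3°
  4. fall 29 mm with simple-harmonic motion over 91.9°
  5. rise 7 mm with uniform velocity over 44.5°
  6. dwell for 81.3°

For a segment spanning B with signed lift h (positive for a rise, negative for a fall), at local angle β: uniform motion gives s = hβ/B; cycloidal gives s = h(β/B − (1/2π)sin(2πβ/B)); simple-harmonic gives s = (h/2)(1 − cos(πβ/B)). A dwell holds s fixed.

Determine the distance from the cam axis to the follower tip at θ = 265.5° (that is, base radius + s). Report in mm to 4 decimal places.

seg 1 [0°–40.4°] cycloidal, h=7: full span → s += 7 → s = 7.0000
seg 2 [40.4°–63°] uniform, h=5: full span → s += 5 → s = 12.0000
seg 3 [63°–142.3°] cycloidal, h=22: full span → s += 22 → s = 34.0000
seg 4 [142.3°–234.2°] simple-harmonic, h=-29: full span → s += -29 → s = 5.0000
seg 5 [234.2°–278.7°] uniform, h=7: θ=265.5° here. β=31.3, B=44.5. 7·31.3/44.5 = 4.9236 → s = 9.9236
radial distance = base radius + s = 30 + 9.9236 = 39.9236

39.9236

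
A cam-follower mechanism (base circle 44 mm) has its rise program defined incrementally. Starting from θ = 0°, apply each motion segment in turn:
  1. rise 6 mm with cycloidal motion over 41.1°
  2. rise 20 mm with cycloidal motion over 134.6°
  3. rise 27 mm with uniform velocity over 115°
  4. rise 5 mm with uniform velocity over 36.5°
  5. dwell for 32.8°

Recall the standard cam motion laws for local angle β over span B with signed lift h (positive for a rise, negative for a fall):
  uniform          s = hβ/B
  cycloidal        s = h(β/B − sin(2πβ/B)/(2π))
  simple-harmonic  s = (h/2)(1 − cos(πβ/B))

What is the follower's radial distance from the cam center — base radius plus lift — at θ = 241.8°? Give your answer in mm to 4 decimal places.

seg 1 [0°–41.1°] cycloidal, h=6: full span → s += 6 → s = 6.0000
seg 2 [41.1°–175.7°] cycloidal, h=20: full span → s += 20 → s = 26.0000
seg 3 [175.7°–290.7°] uniform, h=27: θ=241.8° here. β=66.1, B=115. 27·66.1/115 = 15.5191 → s = 41.5191
radial distance = base radius + s = 44 + 41.5191 = 85.5191

85.5191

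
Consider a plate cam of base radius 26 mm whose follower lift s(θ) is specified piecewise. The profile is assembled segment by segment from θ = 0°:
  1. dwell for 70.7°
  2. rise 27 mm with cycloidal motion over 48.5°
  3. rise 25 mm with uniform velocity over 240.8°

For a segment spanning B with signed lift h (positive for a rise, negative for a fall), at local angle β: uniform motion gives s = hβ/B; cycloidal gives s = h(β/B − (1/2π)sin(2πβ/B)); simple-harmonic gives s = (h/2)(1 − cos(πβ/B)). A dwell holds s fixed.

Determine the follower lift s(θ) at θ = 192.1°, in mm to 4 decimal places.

seg 1 [0°–70.7°] dwell: s stays 0.0000
seg 2 [70.7°–119.2°] cycloidal, h=27: full span → s += 27 → s = 27.0000
seg 3 [119.2°–360°] uniform, h=25: θ=192.1° here. β=72.9, B=240.8. 25·72.9/240.8 = 7.5685 → s = 34.5685

34.5685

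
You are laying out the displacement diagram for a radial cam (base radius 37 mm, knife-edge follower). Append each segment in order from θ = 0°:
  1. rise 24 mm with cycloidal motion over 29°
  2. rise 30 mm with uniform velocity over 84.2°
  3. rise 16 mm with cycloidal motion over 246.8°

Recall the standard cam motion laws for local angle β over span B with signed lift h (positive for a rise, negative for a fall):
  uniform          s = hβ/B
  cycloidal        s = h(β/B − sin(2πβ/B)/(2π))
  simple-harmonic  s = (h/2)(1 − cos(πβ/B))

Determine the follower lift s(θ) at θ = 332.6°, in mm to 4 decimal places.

seg 1 [0°–29°] cycloidal, h=24: full span → s += 24 → s = 24.0000
seg 2 [29°–113.2°] uniform, h=30: full span → s += 30 → s = 54.0000
seg 3 [113.2°–360°] cycloidal, h=16: θ=332.6° here. β=219.4, B=246.8. 16·(0.8890 − sin(2π·0.8890)/(2π)) = 15.8594 → s = 69.8594

69.8594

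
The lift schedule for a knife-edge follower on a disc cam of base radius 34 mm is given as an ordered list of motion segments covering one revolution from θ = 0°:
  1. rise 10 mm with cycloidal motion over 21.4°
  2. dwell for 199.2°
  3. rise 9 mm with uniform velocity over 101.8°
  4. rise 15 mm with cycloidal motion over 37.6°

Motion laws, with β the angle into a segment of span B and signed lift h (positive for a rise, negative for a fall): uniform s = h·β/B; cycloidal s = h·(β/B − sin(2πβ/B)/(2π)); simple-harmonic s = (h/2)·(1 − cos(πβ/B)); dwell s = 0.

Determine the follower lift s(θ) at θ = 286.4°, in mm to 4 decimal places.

seg 1 [0°–21.4°] cycloidal, h=10: full span → s += 10 → s = 10.0000
seg 2 [21.4°–220.6°] dwell: s stays 10.0000
seg 3 [220.6°–322.4°] uniform, h=9: θ=286.4° here. β=65.8, B=101.8. 9·65.8/101.8 = 5.8173 → s = 15.8173

15.8173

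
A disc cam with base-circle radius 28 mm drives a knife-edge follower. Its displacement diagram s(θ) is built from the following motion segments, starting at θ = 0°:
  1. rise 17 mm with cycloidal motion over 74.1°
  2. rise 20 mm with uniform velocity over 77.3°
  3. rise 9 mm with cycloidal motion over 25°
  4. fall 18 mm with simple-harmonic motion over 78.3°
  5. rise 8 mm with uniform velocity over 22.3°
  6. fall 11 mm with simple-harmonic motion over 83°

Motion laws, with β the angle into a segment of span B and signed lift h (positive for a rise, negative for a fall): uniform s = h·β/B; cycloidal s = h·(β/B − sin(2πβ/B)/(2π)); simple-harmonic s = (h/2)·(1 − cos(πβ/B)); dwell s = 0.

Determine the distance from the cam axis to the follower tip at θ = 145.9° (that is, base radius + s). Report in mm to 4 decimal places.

seg 1 [0°–74.1°] cycloidal, h=17: full span → s += 17 → s = 17.0000
seg 2 [74.1°–151.4°] uniform, h=20: θ=145.9° here. β=71.8, B=77.3. 20·71.8/77.3 = 18.5770 → s = 35.5770
radial distance = base radius + s = 28 + 35.5770 = 63.5770

63.5770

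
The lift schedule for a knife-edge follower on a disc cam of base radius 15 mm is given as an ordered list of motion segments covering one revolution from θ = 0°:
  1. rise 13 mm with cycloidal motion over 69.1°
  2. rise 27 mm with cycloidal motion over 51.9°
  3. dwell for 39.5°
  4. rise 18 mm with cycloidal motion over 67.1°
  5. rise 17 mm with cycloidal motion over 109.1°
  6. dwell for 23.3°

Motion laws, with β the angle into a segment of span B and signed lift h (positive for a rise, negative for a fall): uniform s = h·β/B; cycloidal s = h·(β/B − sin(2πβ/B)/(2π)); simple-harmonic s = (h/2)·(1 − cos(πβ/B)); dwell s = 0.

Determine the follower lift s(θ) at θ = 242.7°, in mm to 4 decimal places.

seg 1 [0°–69.1°] cycloidal, h=13: full span → s += 13 → s = 13.0000
seg 2 [69.1°–121°] cycloidal, h=27: full span → s += 27 → s = 40.0000
seg 3 [121°–160.5°] dwell: s stays 40.0000
seg 4 [160.5°–227.6°] cycloidal, h=18: full span → s += 18 → s = 58.0000
seg 5 [227.6°–336.7°] cycloidal, h=17: θ=242.7° here. β=15.1, B=109.1. 17·(0.1384 − sin(2π·0.1384)/(2π)) = 0.2855 → s = 58.2855

58.2855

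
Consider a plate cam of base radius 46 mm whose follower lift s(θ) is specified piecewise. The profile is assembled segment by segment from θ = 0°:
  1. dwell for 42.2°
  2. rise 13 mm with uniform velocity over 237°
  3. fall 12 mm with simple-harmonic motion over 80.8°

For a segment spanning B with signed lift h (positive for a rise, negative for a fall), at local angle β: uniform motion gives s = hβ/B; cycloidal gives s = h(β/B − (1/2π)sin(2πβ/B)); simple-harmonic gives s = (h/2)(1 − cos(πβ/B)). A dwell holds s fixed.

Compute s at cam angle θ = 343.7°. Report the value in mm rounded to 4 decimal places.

seg 1 [0°–42.2°] dwell: s stays 0.0000
seg 2 [42.2°–279.2°] uniform, h=13: full span → s += 13 → s = 13.0000
seg 3 [279.2°–360°] simple-harmonic, h=-12: θ=343.7° here. β=64.5, B=80.8. -12/2·(1 − cos(π·0.7983)) = -10.8348 → s = 2.1652

2.1652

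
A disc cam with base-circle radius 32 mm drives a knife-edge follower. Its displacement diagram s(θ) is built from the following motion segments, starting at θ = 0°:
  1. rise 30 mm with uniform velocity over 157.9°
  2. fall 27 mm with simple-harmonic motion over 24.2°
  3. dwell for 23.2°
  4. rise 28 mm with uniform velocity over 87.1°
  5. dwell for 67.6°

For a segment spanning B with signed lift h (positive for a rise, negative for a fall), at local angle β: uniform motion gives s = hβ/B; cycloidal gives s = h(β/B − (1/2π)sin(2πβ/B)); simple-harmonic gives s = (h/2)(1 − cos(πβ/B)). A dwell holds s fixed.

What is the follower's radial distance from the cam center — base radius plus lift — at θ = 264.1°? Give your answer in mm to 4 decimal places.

seg 1 [0°–157.9°] uniform, h=30: full span → s += 30 → s = 30.0000
seg 2 [157.9°–182.1°] simple-harmonic, h=-27: full span → s += -27 → s = 3.0000
seg 3 [182.1°–205.3°] dwell: s stays 3.0000
seg 4 [205.3°–292.4°] uniform, h=28: θ=264.1° here. β=58.8, B=87.1. 28·58.8/87.1 = 18.9024 → s = 21.9024
radial distance = base radius + s = 32 + 21.9024 = 53.9024

53.9024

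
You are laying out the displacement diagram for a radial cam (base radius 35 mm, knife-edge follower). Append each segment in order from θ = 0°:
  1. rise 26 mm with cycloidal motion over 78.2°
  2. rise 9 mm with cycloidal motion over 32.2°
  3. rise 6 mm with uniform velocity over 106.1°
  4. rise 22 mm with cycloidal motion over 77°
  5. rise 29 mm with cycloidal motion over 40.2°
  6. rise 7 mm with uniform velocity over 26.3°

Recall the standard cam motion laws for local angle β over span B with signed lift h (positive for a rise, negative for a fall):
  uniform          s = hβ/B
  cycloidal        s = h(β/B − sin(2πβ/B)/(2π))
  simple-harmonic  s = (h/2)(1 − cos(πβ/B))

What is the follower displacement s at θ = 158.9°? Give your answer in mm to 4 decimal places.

seg 1 [0°–78.2°] cycloidal, h=26: full span → s += 26 → s = 26.0000
seg 2 [78.2°–110.4°] cycloidal, h=9: full span → s += 9 → s = 35.0000
seg 3 [110.4°–216.5°] uniform, h=6: θ=158.9° here. β=48.5, B=106.1. 6·48.5/106.1 = 2.7427 → s = 37.7427

37.7427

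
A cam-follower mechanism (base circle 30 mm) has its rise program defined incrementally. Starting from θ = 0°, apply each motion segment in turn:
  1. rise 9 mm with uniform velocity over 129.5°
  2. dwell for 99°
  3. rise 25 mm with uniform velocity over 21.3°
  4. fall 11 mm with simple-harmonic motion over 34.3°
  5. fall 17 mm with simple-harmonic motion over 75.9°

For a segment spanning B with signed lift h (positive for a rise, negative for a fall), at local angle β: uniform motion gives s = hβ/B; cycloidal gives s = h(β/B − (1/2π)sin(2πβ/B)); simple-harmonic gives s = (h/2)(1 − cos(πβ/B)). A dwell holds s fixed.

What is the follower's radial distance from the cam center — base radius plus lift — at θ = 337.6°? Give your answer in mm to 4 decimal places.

seg 1 [0°–129.5°] uniform, h=9: full span → s += 9 → s = 9.0000
seg 2 [129.5°–228.5°] dwell: s stays 9.0000
seg 3 [228.5°–249.8°] uniform, h=25: full span → s += 25 → s = 34.0000
seg 4 [249.8°–284.1°] simple-harmonic, h=-11: full span → s += -11 → s = 23.0000
seg 5 [284.1°–360°] simple-harmonic, h=-17: θ=337.6° here. β=53.5, B=75.9. -17/2·(1 − cos(π·0.7049)) = -13.6009 → s = 9.3991
radial distance = base radius + s = 30 + 9.3991 = 39.3991

39.3991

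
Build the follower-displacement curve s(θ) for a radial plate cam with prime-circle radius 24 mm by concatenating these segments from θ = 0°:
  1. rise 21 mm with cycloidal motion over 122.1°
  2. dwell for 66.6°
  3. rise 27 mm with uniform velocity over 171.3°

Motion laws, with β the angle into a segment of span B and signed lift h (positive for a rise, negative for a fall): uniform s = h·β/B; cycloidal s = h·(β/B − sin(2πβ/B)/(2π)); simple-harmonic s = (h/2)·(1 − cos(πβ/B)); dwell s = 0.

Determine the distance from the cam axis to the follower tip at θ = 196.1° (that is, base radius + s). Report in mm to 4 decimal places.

seg 1 [0°–122.1°] cycloidal, h=21: full span → s += 21 → s = 21.0000
seg 2 [122.1°–188.7°] dwell: s stays 21.0000
seg 3 [188.7°–360°] uniform, h=27: θ=196.1° here. β=7.4, B=171.3. 27·7.4/171.3 = 1.1664 → s = 22.1664
radial distance = base radius + s = 24 + 22.1664 = 46.1664

46.1664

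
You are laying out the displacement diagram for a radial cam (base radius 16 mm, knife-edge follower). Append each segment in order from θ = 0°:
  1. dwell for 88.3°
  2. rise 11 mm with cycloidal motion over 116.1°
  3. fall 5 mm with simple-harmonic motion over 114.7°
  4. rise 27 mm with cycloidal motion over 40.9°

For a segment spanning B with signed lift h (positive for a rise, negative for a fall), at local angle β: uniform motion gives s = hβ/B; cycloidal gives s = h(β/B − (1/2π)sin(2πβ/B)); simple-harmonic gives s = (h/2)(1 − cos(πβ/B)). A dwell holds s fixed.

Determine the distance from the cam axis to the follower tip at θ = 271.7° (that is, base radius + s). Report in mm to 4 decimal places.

seg 1 [0°–88.3°] dwell: s stays 0.0000
seg 2 [88.3°–204.4°] cycloidal, h=11: full span → s += 11 → s = 11.0000
seg 3 [204.4°–319.1°] simple-harmonic, h=-5: θ=271.7° here. β=67.3, B=114.7. -5/2·(1 − cos(π·0.5867)) = -3.1729 → s = 7.8271
radial distance = base radius + s = 16 + 7.8271 = 23.8271

23.8271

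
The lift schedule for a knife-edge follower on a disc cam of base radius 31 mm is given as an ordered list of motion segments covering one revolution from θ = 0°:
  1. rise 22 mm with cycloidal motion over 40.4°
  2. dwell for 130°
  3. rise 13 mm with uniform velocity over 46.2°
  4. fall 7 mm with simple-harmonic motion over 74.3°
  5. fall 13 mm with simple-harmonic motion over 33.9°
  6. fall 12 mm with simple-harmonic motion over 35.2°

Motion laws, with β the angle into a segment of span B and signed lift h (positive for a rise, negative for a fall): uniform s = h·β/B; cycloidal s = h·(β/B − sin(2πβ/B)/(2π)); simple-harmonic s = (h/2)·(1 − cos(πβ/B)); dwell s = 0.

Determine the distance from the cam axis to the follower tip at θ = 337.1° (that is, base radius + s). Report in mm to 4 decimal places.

seg 1 [0°–40.4°] cycloidal, h=22: full span → s += 22 → s = 22.0000
seg 2 [40.4°–170.4°] dwell: s stays 22.0000
seg 3 [170.4°–216.6°] uniform, h=13: full span → s += 13 → s = 35.0000
seg 4 [216.6°–290.9°] simple-harmonic, h=-7: full span → s += -7 → s = 28.0000
seg 5 [290.9°–324.8°] simple-harmonic, h=-13: full span → s += -13 → s = 15.0000
seg 6 [324.8°–360°] simple-harmonic, h=-12: θ=337.1° here. β=12.3, B=35.2. -12/2·(1 − cos(π·0.3494)) = -3.2665 → s = 11.7335
radial distance = base radius + s = 31 + 11.7335 = 42.7335

42.7335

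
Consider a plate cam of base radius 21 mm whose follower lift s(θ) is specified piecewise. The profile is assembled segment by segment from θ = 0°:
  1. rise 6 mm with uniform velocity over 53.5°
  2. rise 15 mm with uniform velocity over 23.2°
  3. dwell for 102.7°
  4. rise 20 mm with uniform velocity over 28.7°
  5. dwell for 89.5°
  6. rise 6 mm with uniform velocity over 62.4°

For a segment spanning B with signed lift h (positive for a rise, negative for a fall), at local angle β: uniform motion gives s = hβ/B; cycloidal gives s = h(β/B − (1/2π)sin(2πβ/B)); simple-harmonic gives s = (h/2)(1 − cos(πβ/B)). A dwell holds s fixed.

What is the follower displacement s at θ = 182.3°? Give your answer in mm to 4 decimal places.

seg 1 [0°–53.5°] uniform, h=6: full span → s += 6 → s = 6.0000
seg 2 [53.5°–76.7°] uniform, h=15: full span → s += 15 → s = 21.0000
seg 3 [76.7°–179.4°] dwell: s stays 21.0000
seg 4 [179.4°–208.1°] uniform, h=20: θ=182.3° here. β=2.9, B=28.7. 20·2.9/28.7 = 2.0209 → s = 23.0209

23.0209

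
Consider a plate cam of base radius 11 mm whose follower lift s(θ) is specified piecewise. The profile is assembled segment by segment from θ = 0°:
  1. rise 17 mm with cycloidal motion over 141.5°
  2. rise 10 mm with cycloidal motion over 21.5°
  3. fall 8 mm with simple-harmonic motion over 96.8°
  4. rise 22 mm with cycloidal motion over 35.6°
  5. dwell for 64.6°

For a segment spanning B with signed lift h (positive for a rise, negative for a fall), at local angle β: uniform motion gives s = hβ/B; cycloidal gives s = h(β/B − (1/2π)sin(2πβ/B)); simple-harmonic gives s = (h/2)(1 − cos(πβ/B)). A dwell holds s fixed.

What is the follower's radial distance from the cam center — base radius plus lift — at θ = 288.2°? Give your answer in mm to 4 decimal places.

seg 1 [0°–141.5°] cycloidal, h=17: full span → s += 17 → s = 17.0000
seg 2 [141.5°–163°] cycloidal, h=10: full span → s += 10 → s = 27.0000
seg 3 [163°–259.8°] simple-harmonic, h=-8: full span → s += -8 → s = 19.0000
seg 4 [259.8°–295.4°] cycloidal, h=22: θ=288.2° here. β=28.4, B=35.6. 22·(0.7978 − sin(2π·0.7978)/(2π)) = 20.8955 → s = 39.8955
radial distance = base radius + s = 11 + 39.8955 = 50.8955

50.8955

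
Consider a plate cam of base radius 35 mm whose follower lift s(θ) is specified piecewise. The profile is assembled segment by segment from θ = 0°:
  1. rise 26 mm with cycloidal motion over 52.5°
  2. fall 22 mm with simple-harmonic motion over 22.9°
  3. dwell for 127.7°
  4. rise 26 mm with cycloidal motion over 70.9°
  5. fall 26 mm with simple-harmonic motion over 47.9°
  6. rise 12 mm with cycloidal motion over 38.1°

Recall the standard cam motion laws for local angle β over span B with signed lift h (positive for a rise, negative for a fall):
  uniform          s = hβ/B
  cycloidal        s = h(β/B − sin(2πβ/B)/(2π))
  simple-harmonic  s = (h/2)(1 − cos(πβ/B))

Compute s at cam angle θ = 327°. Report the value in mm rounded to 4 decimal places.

seg 1 [0°–52.5°] cycloidal, h=26: full span → s += 26 → s = 26.0000
seg 2 [52.5°–75.4°] simple-harmonic, h=-22: full span → s += -22 → s = 4.0000
seg 3 [75.4°–203.1°] dwell: s stays 4.0000
seg 4 [203.1°–274°] cycloidal, h=26: full span → s += 26 → s = 30.0000
seg 5 [274°–321.9°] simple-harmonic, h=-26: full span → s += -26 → s = 4.0000
seg 6 [321.9°–360°] cycloidal, h=12: θ=327° here. β=5.1, B=38.1. 12·(0.1339 − sin(2π·0.1339)/(2π)) = 0.1828 → s = 4.1828

4.1828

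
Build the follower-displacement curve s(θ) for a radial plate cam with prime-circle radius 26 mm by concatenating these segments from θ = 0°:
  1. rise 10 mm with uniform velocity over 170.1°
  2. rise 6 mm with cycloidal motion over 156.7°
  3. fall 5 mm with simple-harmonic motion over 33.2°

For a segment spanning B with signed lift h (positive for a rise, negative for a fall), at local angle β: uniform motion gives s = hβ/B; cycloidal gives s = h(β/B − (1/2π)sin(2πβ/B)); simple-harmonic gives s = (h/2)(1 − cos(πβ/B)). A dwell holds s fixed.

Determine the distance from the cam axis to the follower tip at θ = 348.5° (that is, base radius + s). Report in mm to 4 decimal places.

seg 1 [0°–170.1°] uniform, h=10: full span → s += 10 → s = 10.0000
seg 2 [170.1°–326.8°] cycloidal, h=6: full span → s += 6 → s = 16.0000
seg 3 [326.8°–360°] simple-harmonic, h=-5: θ=348.5° here. β=21.7, B=33.2. -5/2·(1 − cos(π·0.6536)) = -3.6602 → s = 12.3398
radial distance = base radius + s = 26 + 12.3398 = 38.3398

38.3398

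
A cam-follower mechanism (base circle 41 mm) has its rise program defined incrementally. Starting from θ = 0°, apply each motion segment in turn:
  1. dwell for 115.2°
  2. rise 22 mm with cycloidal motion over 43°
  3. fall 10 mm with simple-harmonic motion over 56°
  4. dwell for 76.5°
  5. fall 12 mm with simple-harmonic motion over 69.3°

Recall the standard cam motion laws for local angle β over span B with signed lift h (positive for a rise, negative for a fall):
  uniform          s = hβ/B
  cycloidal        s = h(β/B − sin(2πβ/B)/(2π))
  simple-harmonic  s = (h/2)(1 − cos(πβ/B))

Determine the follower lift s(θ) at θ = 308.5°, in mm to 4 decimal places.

seg 1 [0°–115.2°] dwell: s stays 0.0000
seg 2 [115.2°–158.2°] cycloidal, h=22: full span → s += 22 → s = 22.0000
seg 3 [158.2°–214.2°] simple-harmonic, h=-10: full span → s += -10 → s = 12.0000
seg 4 [214.2°–290.7°] dwell: s stays 12.0000
seg 5 [290.7°–360°] simple-harmonic, h=-12: θ=308.5° here. β=17.8, B=69.3. -12/2·(1 − cos(π·0.2569)) = -1.8497 → s = 10.1503

10.1503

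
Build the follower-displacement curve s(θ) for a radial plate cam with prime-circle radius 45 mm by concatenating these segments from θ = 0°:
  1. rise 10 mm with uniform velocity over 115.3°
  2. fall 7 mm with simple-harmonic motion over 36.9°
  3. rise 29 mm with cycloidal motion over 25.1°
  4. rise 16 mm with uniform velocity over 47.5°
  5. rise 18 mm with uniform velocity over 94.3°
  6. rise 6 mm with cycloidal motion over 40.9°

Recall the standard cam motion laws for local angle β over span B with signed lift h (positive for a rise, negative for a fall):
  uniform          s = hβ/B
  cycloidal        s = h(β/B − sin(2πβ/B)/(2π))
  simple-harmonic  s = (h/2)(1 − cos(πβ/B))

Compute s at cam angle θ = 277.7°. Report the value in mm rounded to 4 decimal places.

seg 1 [0°–115.3°] uniform, h=10: full span → s += 10 → s = 10.0000
seg 2 [115.3°–152.2°] simple-harmonic, h=-7: full span → s += -7 → s = 3.0000
seg 3 [152.2°–177.3°] cycloidal, h=29: full span → s += 29 → s = 32.0000
seg 4 [177.3°–224.8°] uniform, h=16: full span → s += 16 → s = 48.0000
seg 5 [224.8°–319.1°] uniform, h=18: θ=277.7° here. β=52.9, B=94.3. 18·52.9/94.3 = 10.0976 → s = 58.0976

58.0976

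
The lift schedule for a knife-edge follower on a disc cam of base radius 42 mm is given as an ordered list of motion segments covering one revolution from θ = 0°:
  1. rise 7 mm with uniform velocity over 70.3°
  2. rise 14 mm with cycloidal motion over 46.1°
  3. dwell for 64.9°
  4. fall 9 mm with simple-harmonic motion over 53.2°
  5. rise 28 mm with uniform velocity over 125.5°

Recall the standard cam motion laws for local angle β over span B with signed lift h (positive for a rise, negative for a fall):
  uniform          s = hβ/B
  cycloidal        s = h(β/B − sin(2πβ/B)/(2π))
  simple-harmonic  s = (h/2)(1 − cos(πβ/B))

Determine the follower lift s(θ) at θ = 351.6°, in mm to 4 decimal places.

seg 1 [0°–70.3°] uniform, h=7: full span → s += 7 → s = 7.0000
seg 2 [70.3°–116.4°] cycloidal, h=14: full span → s += 14 → s = 21.0000
seg 3 [116.4°–181.3°] dwell: s stays 21.0000
seg 4 [181.3°–234.5°] simple-harmonic, h=-9: full span → s += -9 → s = 12.0000
seg 5 [234.5°–360°] uniform, h=28: θ=351.6° here. β=117.1, B=125.5. 28·117.1/125.5 = 26.1259 → s = 38.1259

38.1259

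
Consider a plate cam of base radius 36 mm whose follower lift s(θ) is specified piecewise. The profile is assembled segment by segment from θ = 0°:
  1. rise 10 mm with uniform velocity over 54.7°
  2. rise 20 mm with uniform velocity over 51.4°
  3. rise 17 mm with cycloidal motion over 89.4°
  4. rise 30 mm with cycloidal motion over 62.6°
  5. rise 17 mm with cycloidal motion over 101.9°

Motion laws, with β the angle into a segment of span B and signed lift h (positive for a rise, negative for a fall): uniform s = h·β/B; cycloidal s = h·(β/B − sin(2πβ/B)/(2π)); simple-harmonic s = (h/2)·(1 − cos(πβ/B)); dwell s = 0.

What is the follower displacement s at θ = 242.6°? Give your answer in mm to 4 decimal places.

seg 1 [0°–54.7°] uniform, h=10: full span → s += 10 → s = 10.0000
seg 2 [54.7°–106.1°] uniform, h=20: full span → s += 20 → s = 30.0000
seg 3 [106.1°–195.5°] cycloidal, h=17: full span → s += 17 → s = 47.0000
seg 4 [195.5°–258.1°] cycloidal, h=30: θ=242.6° here. β=47.1, B=62.6. 30·(0.7524 − sin(2π·0.7524)/(2π)) = 27.3460 → s = 74.3460

74.3460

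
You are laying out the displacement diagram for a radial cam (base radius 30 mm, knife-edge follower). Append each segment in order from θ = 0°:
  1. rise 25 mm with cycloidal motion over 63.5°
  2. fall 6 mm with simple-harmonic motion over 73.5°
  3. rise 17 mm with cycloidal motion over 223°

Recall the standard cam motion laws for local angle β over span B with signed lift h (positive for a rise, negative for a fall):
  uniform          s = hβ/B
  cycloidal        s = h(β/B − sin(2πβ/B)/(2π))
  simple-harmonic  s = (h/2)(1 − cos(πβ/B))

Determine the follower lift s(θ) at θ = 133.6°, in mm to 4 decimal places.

seg 1 [0°–63.5°] cycloidal, h=25: full span → s += 25 → s = 25.0000
seg 2 [63.5°–137°] simple-harmonic, h=-6: θ=133.6° here. β=70.1, B=73.5. -6/2·(1 − cos(π·0.9537)) = -5.9684 → s = 19.0316

19.0316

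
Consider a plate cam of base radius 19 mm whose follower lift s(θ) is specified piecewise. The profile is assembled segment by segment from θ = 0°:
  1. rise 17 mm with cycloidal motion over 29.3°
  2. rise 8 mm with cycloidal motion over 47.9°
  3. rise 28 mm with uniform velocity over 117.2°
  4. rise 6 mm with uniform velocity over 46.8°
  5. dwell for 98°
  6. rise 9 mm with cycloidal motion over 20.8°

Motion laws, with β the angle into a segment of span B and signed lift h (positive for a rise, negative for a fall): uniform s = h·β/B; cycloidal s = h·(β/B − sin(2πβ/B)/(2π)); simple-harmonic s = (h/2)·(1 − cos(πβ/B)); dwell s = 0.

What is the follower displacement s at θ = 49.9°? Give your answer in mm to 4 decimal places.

seg 1 [0°–29.3°] cycloidal, h=17: full span → s += 17 → s = 17.0000
seg 2 [29.3°–77.2°] cycloidal, h=8: θ=49.9° here. β=20.6, B=47.9. 8·(0.4301 − sin(2π·0.4301)/(2π)) = 2.8988 → s = 19.8988

19.8988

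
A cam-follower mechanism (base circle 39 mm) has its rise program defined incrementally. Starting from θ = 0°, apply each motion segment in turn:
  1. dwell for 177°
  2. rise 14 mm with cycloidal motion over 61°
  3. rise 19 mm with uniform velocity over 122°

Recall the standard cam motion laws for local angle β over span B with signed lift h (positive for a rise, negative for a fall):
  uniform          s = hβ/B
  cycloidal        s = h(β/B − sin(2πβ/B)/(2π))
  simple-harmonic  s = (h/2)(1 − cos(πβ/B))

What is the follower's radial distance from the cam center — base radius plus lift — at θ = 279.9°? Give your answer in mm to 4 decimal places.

seg 1 [0°–177°] dwell: s stays 0.0000
seg 2 [177°–238°] cycloidal, h=14: full span → s += 14 → s = 14.0000
seg 3 [238°–360°] uniform, h=19: θ=279.9° here. β=41.9, B=122. 19·41.9/122 = 6.5254 → s = 20.5254
radial distance = base radius + s = 39 + 20.5254 = 59.5254

59.5254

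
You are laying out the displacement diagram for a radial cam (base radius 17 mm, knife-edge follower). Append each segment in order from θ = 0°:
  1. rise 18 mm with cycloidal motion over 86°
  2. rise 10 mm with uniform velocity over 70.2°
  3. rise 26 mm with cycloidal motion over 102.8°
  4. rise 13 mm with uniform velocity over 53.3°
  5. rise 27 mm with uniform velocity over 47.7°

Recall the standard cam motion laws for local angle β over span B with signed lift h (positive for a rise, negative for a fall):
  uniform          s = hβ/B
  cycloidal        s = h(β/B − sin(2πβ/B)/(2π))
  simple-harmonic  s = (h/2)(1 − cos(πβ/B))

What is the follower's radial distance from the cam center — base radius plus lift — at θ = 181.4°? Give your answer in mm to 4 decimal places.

seg 1 [0°–86°] cycloidal, h=18: full span → s += 18 → s = 18.0000
seg 2 [86°–156.2°] uniform, h=10: full span → s += 10 → s = 28.0000
seg 3 [156.2°–259°] cycloidal, h=26: θ=181.4° here. β=25.2, B=102.8. 26·(0.2451 − sin(2π·0.2451)/(2π)) = 2.2374 → s = 30.2374
radial distance = base radius + s = 17 + 30.2374 = 47.2374

47.2374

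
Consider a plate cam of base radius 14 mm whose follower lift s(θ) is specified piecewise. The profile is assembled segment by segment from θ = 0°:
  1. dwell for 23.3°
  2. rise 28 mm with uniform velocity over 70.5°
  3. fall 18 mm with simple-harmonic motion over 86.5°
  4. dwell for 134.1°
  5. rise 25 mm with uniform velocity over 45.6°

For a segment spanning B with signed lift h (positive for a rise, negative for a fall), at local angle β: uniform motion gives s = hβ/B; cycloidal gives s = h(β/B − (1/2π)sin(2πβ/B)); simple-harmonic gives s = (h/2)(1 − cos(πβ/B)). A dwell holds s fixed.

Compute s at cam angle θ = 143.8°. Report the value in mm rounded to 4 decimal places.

seg 1 [0°–23.3°] dwell: s stays 0.0000
seg 2 [23.3°–93.8°] uniform, h=28: full span → s += 28 → s = 28.0000
seg 3 [93.8°–180.3°] simple-harmonic, h=-18: θ=143.8° here. β=50, B=86.5. -18/2·(1 − cos(π·0.5780)) = -11.1843 → s = 16.8157

16.8157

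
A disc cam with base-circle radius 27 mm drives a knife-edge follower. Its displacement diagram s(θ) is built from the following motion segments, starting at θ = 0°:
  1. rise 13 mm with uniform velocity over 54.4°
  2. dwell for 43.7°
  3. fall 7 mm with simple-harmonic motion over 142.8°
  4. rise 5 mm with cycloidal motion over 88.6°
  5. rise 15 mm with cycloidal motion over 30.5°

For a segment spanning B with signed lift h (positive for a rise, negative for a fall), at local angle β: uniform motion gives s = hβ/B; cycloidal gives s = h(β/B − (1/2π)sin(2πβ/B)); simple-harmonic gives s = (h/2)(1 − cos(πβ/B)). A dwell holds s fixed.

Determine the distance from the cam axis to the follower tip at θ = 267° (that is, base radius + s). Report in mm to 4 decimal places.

seg 1 [0°–54.4°] uniform, h=13: full span → s += 13 → s = 13.0000
seg 2 [54.4°–98.1°] dwell: s stays 13.0000
seg 3 [98.1°–240.9°] simple-harmonic, h=-7: full span → s += -7 → s = 6.0000
seg 4 [240.9°–329.5°] cycloidal, h=5: θ=267° here. β=26.1, B=88.6. 5·(0.2946 − sin(2π·0.2946)/(2π)) = 0.7082 → s = 6.7082
radial distance = base radius + s = 27 + 6.7082 = 33.7082

33.7082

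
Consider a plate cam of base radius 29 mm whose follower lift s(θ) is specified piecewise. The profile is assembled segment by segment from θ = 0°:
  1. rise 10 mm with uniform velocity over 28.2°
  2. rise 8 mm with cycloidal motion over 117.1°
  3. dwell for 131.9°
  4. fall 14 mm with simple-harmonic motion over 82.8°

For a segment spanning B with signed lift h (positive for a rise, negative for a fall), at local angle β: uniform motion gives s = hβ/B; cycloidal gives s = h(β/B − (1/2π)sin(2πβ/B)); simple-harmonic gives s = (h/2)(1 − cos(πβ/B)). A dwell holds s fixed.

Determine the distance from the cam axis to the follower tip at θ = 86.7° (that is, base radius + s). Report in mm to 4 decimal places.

seg 1 [0°–28.2°] uniform, h=10: full span → s += 10 → s = 10.0000
seg 2 [28.2°–145.3°] cycloidal, h=8: θ=86.7° here. β=58.5, B=117.1. 8·(0.4996 − sin(2π·0.4996)/(2π)) = 3.9932 → s = 13.9932
radial distance = base radius + s = 29 + 13.9932 = 42.9932

42.9932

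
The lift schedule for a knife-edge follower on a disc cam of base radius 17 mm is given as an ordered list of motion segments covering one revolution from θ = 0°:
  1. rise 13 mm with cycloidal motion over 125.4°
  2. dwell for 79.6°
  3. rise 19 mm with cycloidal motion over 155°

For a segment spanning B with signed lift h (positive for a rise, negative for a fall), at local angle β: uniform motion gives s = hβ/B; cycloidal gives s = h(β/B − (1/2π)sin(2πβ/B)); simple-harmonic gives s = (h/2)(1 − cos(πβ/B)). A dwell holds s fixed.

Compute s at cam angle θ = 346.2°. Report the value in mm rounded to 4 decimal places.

seg 1 [0°–125.4°] cycloidal, h=13: full span → s += 13 → s = 13.0000
seg 2 [125.4°–205°] dwell: s stays 13.0000
seg 3 [205°–360°] cycloidal, h=19: θ=346.2° here. β=141.2, B=155. 19·(0.9110 − sin(2π·0.9110)/(2π)) = 18.9131 → s = 31.9131

31.9131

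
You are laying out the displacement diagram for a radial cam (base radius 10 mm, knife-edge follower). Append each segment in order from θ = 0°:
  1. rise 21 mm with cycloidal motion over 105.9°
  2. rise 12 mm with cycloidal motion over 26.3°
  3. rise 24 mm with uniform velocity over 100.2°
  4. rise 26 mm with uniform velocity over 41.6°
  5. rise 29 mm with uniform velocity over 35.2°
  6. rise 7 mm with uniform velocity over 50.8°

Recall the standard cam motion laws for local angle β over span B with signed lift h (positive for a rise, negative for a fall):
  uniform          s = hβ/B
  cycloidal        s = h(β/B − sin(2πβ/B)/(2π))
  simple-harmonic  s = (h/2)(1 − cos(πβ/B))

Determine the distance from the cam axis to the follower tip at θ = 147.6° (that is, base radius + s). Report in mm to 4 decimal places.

seg 1 [0°–105.9°] cycloidal, h=21: full span → s += 21 → s = 21.0000
seg 2 [105.9°–132.2°] cycloidal, h=12: full span → s += 12 → s = 33.0000
seg 3 [132.2°–232.4°] uniform, h=24: θ=147.6° here. β=15.4, B=100.2. 24·15.4/100.2 = 3.6886 → s = 36.6886
radial distance = base radius + s = 10 + 36.6886 = 46.6886

46.6886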